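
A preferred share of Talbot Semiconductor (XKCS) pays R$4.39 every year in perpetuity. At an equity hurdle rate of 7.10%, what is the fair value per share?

R$61.83

Zero-growth DDM (perpetuity): P₀ = D/r = 4.39 / 0.071 = 61.8310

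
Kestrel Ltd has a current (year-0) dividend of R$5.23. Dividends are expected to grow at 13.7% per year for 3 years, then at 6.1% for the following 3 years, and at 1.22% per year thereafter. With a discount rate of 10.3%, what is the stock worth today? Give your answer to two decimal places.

R$89.43

Three-stage DDM. Project D₁…D_6; terminal Gordon value at t=6 with g = 0.0122; discount at r = 0.103.
D_1 = 5.9465
D_2 = 6.7612
D_3 = 7.6875
D_4 = 8.1564
D_5 = 8.6539
D_6 = 9.1818
TV_6 = 9.2938/(0.103−0.0122) = 102.3552
P₀ = Σ Dₜ/(1+r)ᵗ + TV_6/(1+r)^6 = 89.4279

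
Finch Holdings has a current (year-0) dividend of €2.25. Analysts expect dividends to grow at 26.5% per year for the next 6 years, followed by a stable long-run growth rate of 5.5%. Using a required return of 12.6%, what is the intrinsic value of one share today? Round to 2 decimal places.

€87.91

Two-stage DDM. Project D₁…D_6 at 0.265, terminal growth 0.055, discount at r = 0.126.
D_1 = 2.8463
D_2 = 3.6005
D_3 = 4.5546
D_4 = 5.7616
D_5 = 7.2884
D_6 = 9.2199
Terminal value at t=6: TV = D_7/(r−g) = 9.7270/(0.126−0.055) = 136.9998
P₀ = 2.8463/(1+0.126)^1 + 3.6005/(1+0.126)^2 + 4.5546/(1+0.126)^3 + 5.7616/(1+0.126)^4 + 7.2884/(1+0.126)^5 + 9.2199/(1+0.126)^6 + 136.9998/(1+0.126)^6 = 87.9110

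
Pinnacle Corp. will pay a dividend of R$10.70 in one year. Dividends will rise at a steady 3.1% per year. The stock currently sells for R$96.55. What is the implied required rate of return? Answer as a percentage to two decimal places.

Rearranging the constant-growth DDM: r = D₁/P₀ + g.
r = 10.7000 / 96.55 + 0.031 = 0.11082 + 0.031 = 0.14182

14.18%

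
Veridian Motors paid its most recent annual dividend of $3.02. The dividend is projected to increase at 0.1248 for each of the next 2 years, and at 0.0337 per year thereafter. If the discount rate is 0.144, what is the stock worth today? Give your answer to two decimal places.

Two-stage DDM. Project D₁…D_2 at 0.1248, terminal growth 0.0337, discount at r = 0.144.
D_1 = 3.3969
D_2 = 3.8208
Terminal value at t=2: TV = D_3/(r−g) = 3.9496/(0.144−0.0337) = 35.8077
P₀ = 3.3969/(1+0.144)^1 + 3.8208/(1+0.144)^2 + 35.8077/(1+0.144)^2 = 33.2493

$33.25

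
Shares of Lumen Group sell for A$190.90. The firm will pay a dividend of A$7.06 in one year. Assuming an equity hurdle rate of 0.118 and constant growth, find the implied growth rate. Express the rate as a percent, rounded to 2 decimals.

8.10%

From P₀ = D₁/(r − g), the implied growth is g = r − D₁/P₀.
g = 0.118 − 7.06/190.90 = 0.118 − 0.03698 = 0.08102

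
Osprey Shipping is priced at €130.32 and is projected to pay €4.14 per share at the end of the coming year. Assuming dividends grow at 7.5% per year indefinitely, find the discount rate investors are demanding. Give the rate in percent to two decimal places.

Rearranging the constant-growth DDM: r = D₁/P₀ + g.
r = 4.1400 / 130.32 + 0.075 = 0.03177 + 0.075 = 0.10677

10.68%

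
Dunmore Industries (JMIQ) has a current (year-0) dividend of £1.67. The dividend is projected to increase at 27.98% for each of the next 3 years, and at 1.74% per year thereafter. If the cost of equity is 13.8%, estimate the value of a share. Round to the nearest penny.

Two-stage DDM. Project D₁…D_3 at 0.2798, terminal growth 0.0174, discount at r = 0.138.
D_1 = 2.1373
D_2 = 2.7353
D_3 = 3.5006
Terminal value at t=3: TV = D_4/(r−g) = 3.5615/(0.138−0.0174) = 29.5316
P₀ = 2.1373/(1+0.138)^1 + 2.7353/(1+0.138)^2 + 3.5006/(1+0.138)^3 + 29.5316/(1+0.138)^3 = 26.4038

£26.40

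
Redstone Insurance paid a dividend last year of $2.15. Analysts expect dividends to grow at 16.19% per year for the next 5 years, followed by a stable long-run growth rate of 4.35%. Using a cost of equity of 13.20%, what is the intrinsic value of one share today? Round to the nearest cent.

Two-stage DDM. Project D₁…D_5 at 0.1619, terminal growth 0.0435, discount at r = 0.132.
D_1 = 2.4981
D_2 = 2.9025
D_3 = 3.3724
D_4 = 3.9184
D_5 = 4.5528
Terminal value at t=5: TV = D_6/(r−g) = 4.7509/(0.132−0.0435) = 53.6823
P₀ = 2.4981/(1+0.132)^1 + 2.9025/(1+0.132)^2 + 3.3724/(1+0.132)^3 + 3.9184/(1+0.132)^4 + 4.5528/(1+0.132)^5 + 53.6823/(1+0.132)^5 = 40.5126

$40.51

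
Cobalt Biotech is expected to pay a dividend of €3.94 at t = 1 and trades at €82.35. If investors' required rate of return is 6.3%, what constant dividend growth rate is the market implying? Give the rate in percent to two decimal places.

From P₀ = D₁/(r − g), the implied growth is g = r − D₁/P₀.
g = 0.063 − 3.94/82.35 = 0.063 − 0.04784 = 0.01516

1.52%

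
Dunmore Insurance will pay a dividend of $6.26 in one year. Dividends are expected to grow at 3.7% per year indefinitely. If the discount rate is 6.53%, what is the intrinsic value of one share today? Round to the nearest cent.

Gordon growth model: P₀ = D₁/(r − g), with D₁ = 6.26 given directly.
P₀ = 6.2600 / (0.0653 − 0.037) = 6.2600 / 0.0283 = 221.2014

$221.20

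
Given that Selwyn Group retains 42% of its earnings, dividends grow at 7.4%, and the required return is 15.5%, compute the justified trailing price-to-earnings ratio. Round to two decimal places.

7.69

Payout ratio b = 1 − 0.42 = 0.58.
Justified trailing P/E = b(1+g)/(r−g) = 0.58×(1+0.074)/(0.155−0.074) = 7.6904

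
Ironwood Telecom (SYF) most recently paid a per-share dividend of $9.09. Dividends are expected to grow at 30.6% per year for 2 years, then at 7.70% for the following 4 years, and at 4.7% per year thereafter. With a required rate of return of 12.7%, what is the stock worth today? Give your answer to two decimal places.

Three-stage DDM. Project D₁…D_6; terminal Gordon value at t=6 with g = 0.047; discount at r = 0.127.
D_1 = 11.8715
D_2 = 15.5042
D_3 = 16.6981
D_4 = 17.9838
D_5 = 19.3686
D_6 = 20.8599
TV_6 = 21.8404/(0.127−0.047) = 273.0045
P₀ = Σ Dₜ/(1+r)ᵗ + TV_6/(1+r)^6 = 199.6246

$199.62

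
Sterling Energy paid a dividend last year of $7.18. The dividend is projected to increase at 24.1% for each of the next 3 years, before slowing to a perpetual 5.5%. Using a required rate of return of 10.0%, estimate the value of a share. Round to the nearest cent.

$269.26

Two-stage DDM. Project D₁…D_3 at 0.241, terminal growth 0.055, discount at r = 0.1.
D_1 = 8.9104
D_2 = 11.0578
D_3 = 13.7227
Terminal value at t=3: TV = D_4/(r−g) = 14.4775/(0.1−0.055) = 321.7212
P₀ = 8.9104/(1+0.1)^1 + 11.0578/(1+0.1)^2 + 13.7227/(1+0.1)^3 + 321.7212/(1+0.1)^3 = 269.2630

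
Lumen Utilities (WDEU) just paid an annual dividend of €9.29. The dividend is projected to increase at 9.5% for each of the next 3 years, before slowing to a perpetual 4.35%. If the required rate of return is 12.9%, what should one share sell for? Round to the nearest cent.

Two-stage DDM. Project D₁…D_3 at 0.095, terminal growth 0.0435, discount at r = 0.129.
D_1 = 10.1725
D_2 = 11.1389
D_3 = 12.1971
Terminal value at t=3: TV = D_4/(r−g) = 12.7277/(0.129−0.0435) = 148.8622
P₀ = 10.1725/(1+0.129)^1 + 11.1389/(1+0.129)^2 + 12.1971/(1+0.129)^3 + 148.8622/(1+0.129)^3 = 129.6682

€129.67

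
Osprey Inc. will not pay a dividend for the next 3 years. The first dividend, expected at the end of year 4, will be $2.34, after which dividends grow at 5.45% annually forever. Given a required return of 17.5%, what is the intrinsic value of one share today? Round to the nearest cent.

$11.97

Deferred-dividend DDM. At t=3 the remaining stream is a growing perpetuity with first payment D_4 = 2.34.
V_3 = D_4/(r−g) = 2.34/(0.175−0.0545) = 19.4191
P₀ = V_3/(1+r)^3 = 19.4191/(1+0.175)^3 = 11.9706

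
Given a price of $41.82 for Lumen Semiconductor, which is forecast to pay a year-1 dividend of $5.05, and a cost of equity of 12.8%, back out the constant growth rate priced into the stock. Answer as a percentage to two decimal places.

From P₀ = D₁/(r − g), the implied growth is g = r − D₁/P₀.
g = 0.128 − 5.05/41.82 = 0.128 − 0.12076 = 0.00724

0.72%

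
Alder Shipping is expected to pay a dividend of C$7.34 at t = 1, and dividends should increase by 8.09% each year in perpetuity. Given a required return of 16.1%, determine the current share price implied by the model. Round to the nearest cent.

C$91.64

Gordon growth model: P₀ = D₁/(r − g), with D₁ = 7.34 given directly.
P₀ = 7.3400 / (0.161 − 0.0809) = 7.3400 / 0.0801 = 91.6355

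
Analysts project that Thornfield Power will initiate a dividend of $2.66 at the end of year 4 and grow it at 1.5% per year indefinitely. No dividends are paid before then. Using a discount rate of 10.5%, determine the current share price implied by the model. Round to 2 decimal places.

Deferred-dividend DDM. At t=3 the remaining stream is a growing perpetuity with first payment D_4 = 2.66.
V_3 = D_4/(r−g) = 2.66/(0.105−0.015) = 29.5556
P₀ = V_3/(1+r)^3 = 29.5556/(1+0.105)^3 = 21.9055

$21.91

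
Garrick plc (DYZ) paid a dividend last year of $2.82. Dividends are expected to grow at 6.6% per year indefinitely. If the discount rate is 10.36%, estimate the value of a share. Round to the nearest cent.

Gordon growth model: P₀ = D₁/(r − g). D₁ = 2.82 × (1 + 0.066) = 3.0061.
P₀ = 3.0061 / (0.1036 − 0.066) = 3.0061 / 0.0376 = 79.9500

$79.95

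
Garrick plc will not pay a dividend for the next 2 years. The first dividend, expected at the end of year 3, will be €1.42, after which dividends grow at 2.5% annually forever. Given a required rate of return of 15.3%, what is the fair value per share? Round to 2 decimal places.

Deferred-dividend DDM. At t=2 the remaining stream is a growing perpetuity with first payment D_3 = 1.42.
V_2 = D_3/(r−g) = 1.42/(0.153−0.025) = 11.0938
P₀ = V_2/(1+r)^2 = 11.0938/(1+0.153)^2 = 8.3449

€8.34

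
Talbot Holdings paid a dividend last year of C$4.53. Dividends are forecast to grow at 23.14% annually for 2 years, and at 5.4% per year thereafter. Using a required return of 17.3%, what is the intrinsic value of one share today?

C$53.97

Two-stage DDM. Project D₁…D_2 at 0.2314, terminal growth 0.054, discount at r = 0.173.
D_1 = 5.5782
D_2 = 6.8690
Terminal value at t=2: TV = D_3/(r−g) = 7.2400/(0.173−0.054) = 60.8401
P₀ = 5.5782/(1+0.173)^1 + 6.8690/(1+0.173)^2 + 60.8401/(1+0.173)^2 = 53.9653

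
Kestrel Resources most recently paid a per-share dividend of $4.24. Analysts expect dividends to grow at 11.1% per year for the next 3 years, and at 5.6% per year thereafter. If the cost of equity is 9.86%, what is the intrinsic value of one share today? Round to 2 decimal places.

Two-stage DDM. Project D₁…D_3 at 0.111, terminal growth 0.056, discount at r = 0.0986.
D_1 = 4.7106
D_2 = 5.2335
D_3 = 5.8144
Terminal value at t=3: TV = D_4/(r−g) = 6.1401/(0.0986−0.056) = 144.1326
P₀ = 4.7106/(1+0.0986)^1 + 5.2335/(1+0.0986)^2 + 5.8144/(1+0.0986)^3 + 144.1326/(1+0.0986)^3 = 121.7128

$121.71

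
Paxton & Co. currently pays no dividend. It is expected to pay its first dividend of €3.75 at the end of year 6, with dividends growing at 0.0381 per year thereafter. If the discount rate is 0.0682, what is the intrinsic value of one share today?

€89.58

Deferred-dividend DDM. At t=5 the remaining stream is a growing perpetuity with first payment D_6 = 3.75.
V_5 = D_6/(r−g) = 3.75/(0.0682−0.0381) = 124.5847
P₀ = V_5/(1+r)^5 = 124.5847/(1+0.0682)^5 = 89.5781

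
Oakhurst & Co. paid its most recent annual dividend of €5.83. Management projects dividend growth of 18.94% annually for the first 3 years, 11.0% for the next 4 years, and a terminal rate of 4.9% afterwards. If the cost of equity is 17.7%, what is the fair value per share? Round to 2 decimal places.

Three-stage DDM. Project D₁…D_7; terminal Gordon value at t=7 with g = 0.049; discount at r = 0.177.
D_1 = 6.9342
D_2 = 8.2475
D_3 = 9.8096
D_4 = 10.8887
D_5 = 12.0864
D_6 = 13.4159
D_7 = 14.8917
TV_7 = 15.6214/(0.177−0.049) = 122.0421
P₀ = Σ Dₜ/(1+r)ᵗ + TV_7/(1+r)^7 = 77.6916

€77.69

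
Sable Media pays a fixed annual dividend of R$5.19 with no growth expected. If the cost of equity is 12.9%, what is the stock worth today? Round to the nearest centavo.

Zero-growth DDM (perpetuity): P₀ = D/r = 5.19 / 0.129 = 40.2326

R$40.23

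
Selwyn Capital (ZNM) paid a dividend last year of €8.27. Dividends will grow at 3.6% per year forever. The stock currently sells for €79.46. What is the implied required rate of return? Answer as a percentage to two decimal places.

Rearranging the constant-growth DDM: r = D₁/P₀ + g.
D₁ = 8.27 × (1 + 0.036) = 8.5677.
r = 8.5677 / 79.46 + 0.036 = 0.10782 + 0.036 = 0.14382

14.38%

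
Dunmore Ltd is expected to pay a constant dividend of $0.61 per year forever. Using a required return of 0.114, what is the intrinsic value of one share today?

$5.35

Zero-growth DDM (perpetuity): P₀ = D/r = 0.61 / 0.114 = 5.3509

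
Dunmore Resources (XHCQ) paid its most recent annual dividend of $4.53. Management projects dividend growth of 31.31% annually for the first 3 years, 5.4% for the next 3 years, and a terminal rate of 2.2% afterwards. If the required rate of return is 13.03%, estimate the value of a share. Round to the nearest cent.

Three-stage DDM. Project D₁…D_6; terminal Gordon value at t=6 with g = 0.022; discount at r = 0.1303.
D_1 = 5.9483
D_2 = 7.8108
D_3 = 10.2563
D_4 = 10.8102
D_5 = 11.3939
D_6 = 12.0092
TV_6 = 12.2734/(0.1303−0.022) = 113.3276
P₀ = Σ Dₜ/(1+r)ᵗ + TV_6/(1+r)^6 = 91.3836

$91.38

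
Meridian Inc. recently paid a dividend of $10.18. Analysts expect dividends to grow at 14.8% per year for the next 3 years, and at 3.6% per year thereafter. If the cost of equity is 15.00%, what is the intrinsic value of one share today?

$122.47

Two-stage DDM. Project D₁…D_3 at 0.148, terminal growth 0.036, discount at r = 0.15.
D_1 = 11.6866
D_2 = 13.4163
D_3 = 15.4019
Terminal value at t=3: TV = D_4/(r−g) = 15.9563/(0.15−0.036) = 139.9679
P₀ = 11.6866/(1+0.15)^1 + 13.4163/(1+0.15)^2 + 15.4019/(1+0.15)^3 + 139.9679/(1+0.15)^3 = 122.4650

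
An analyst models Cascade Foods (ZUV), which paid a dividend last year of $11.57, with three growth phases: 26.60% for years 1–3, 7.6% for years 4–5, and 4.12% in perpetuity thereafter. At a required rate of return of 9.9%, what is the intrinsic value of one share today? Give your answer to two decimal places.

Three-stage DDM. Project D₁…D_5; terminal Gordon value at t=5 with g = 0.0412; discount at r = 0.099.
D_1 = 14.6476
D_2 = 18.5439
D_3 = 23.4766
D_4 = 25.2608
D_5 = 27.1806
TV_5 = 28.3004/(0.099−0.0412) = 489.6270
P₀ = Σ Dₜ/(1+r)ᵗ + TV_5/(1+r)^5 = 386.0438

$386.04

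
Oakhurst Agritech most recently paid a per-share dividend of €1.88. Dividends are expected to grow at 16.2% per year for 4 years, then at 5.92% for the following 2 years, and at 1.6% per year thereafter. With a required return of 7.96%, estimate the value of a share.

€52.77

Three-stage DDM. Project D₁…D_6; terminal Gordon value at t=6 with g = 0.016; discount at r = 0.0796.
D_1 = 2.1846
D_2 = 2.5385
D_3 = 2.9497
D_4 = 3.4275
D_5 = 3.6304
D_6 = 3.8454
TV_6 = 3.9069/(0.0796−0.016) = 61.4292
P₀ = Σ Dₜ/(1+r)ᵗ + TV_6/(1+r)^6 = 52.7697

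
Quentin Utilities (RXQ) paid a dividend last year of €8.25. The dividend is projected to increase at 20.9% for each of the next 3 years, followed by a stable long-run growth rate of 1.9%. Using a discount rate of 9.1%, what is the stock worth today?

€189.39

Two-stage DDM. Project D₁…D_3 at 0.209, terminal growth 0.019, discount at r = 0.091.
D_1 = 9.9743
D_2 = 12.0589
D_3 = 14.5792
Terminal value at t=3: TV = D_4/(r−g) = 14.8562/(0.091−0.019) = 206.3358
P₀ = 9.9743/(1+0.091)^1 + 12.0589/(1+0.091)^2 + 14.5792/(1+0.091)^3 + 206.3358/(1+0.091)^3 = 189.3916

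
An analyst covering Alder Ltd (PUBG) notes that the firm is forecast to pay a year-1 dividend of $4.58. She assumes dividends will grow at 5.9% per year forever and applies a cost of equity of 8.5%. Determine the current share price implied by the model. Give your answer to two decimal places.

$176.15

Gordon growth model: P₀ = D₁/(r − g), with D₁ = 4.58 given directly.
P₀ = 4.5800 / (0.085 − 0.059) = 4.5800 / 0.026 = 176.1538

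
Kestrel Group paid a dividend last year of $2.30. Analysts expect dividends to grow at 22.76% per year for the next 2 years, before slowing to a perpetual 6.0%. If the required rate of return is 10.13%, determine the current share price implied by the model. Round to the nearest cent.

Two-stage DDM. Project D₁…D_2 at 0.2276, terminal growth 0.06, discount at r = 0.1013.
D_1 = 2.8235
D_2 = 3.4661
Terminal value at t=2: TV = D_3/(r−g) = 3.6741/(0.1013−0.06) = 88.9605
P₀ = 2.8235/(1+0.1013)^1 + 3.4661/(1+0.1013)^2 + 88.9605/(1+0.1013)^2 = 78.7692

$78.77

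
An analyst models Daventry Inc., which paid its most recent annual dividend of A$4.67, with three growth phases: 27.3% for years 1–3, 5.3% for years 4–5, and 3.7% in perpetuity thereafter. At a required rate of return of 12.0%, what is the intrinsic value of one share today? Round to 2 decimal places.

Three-stage DDM. Project D₁…D_5; terminal Gordon value at t=5 with g = 0.037; discount at r = 0.12.
D_1 = 5.9449
D_2 = 7.5679
D_3 = 9.6339
D_4 = 10.1445
D_5 = 10.6822
TV_5 = 11.0774/(0.12−0.037) = 133.4626
P₀ = Σ Dₜ/(1+r)ᵗ + TV_5/(1+r)^5 = 106.4368

A$106.44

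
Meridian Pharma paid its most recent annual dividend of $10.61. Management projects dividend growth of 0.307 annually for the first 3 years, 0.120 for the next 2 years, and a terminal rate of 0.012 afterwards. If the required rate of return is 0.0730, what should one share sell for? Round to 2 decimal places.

$435.35

Three-stage DDM. Project D₁…D_5; terminal Gordon value at t=5 with g = 0.012; discount at r = 0.073.
D_1 = 13.8673
D_2 = 18.1245
D_3 = 23.6888
D_4 = 26.5314
D_5 = 29.7152
TV_5 = 30.0718/(0.073−0.012) = 492.9795
P₀ = Σ Dₜ/(1+r)ᵗ + TV_5/(1+r)^5 = 435.3500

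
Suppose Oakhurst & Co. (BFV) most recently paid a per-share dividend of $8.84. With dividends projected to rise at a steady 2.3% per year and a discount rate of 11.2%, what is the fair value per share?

Gordon growth model: P₀ = D₁/(r − g). D₁ = 8.84 × (1 + 0.023) = 9.0433.
P₀ = 9.0433 / (0.112 − 0.023) = 9.0433 / 0.089 = 101.6103

$101.61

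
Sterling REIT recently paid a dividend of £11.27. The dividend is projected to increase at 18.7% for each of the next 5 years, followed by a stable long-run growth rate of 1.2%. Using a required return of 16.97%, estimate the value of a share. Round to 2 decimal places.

£136.73

Two-stage DDM. Project D₁…D_5 at 0.187, terminal growth 0.012, discount at r = 0.1697.
D_1 = 13.3775
D_2 = 15.8791
D_3 = 18.8485
D_4 = 22.3731
D_5 = 26.5569
Terminal value at t=5: TV = D_6/(r−g) = 26.8756/(0.1697−0.012) = 170.4223
P₀ = 13.3775/(1+0.1697)^1 + 15.8791/(1+0.1697)^2 + 18.8485/(1+0.1697)^3 + 22.3731/(1+0.1697)^4 + 26.5569/(1+0.1697)^5 + 170.4223/(1+0.1697)^5 = 136.7314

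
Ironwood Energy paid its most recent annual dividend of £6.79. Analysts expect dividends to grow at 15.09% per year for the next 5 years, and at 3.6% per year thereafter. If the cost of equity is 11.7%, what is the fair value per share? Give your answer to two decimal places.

Two-stage DDM. Project D₁…D_5 at 0.1509, terminal growth 0.036, discount at r = 0.117.
D_1 = 7.8146
D_2 = 8.9938
D_3 = 10.3510
D_4 = 11.9130
D_5 = 13.7106
Terminal value at t=5: TV = D_6/(r−g) = 14.2042/(0.117−0.036) = 175.3608
P₀ = 7.8146/(1+0.117)^1 + 8.9938/(1+0.117)^2 + 10.3510/(1+0.117)^3 + 11.9130/(1+0.117)^4 + 13.7106/(1+0.117)^5 + 175.3608/(1+0.117)^5 = 138.0169

£138.02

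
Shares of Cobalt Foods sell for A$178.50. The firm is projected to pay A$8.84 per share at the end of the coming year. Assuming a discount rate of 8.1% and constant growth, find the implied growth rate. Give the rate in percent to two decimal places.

From P₀ = D₁/(r − g), the implied growth is g = r − D₁/P₀.
g = 0.081 − 8.84/178.50 = 0.081 − 0.04952 = 0.03148

3.15%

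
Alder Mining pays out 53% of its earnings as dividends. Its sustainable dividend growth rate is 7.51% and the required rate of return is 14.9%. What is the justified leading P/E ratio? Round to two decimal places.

7.17

Justified leading P/E = b/(r−g) = 0.53/(0.149−0.0751) = 7.1719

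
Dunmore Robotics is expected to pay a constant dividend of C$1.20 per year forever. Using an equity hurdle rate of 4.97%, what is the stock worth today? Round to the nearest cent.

Zero-growth DDM (perpetuity): P₀ = D/r = 1.20 / 0.0497 = 24.1449

C$24.14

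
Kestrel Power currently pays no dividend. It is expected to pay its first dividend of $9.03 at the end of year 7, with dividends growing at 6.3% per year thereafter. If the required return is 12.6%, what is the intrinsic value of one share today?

Deferred-dividend DDM. At t=6 the remaining stream is a growing perpetuity with first payment D_7 = 9.03.
V_6 = D_7/(r−g) = 9.03/(0.126−0.063) = 143.3333
P₀ = V_6/(1+r)^6 = 143.3333/(1+0.126)^6 = 70.3262

$70.33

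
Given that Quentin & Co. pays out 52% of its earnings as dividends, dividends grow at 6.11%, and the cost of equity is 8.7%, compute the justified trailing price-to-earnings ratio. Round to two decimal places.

Justified trailing P/E = b(1+g)/(r−g) = 0.52×(1+0.0611)/(0.087−0.0611) = 21.3039

21.30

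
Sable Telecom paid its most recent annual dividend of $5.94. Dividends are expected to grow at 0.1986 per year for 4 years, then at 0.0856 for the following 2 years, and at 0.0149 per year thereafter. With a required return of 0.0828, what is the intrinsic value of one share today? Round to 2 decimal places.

Three-stage DDM. Project D₁…D_6; terminal Gordon value at t=6 with g = 0.0149; discount at r = 0.0828.
D_1 = 7.1197
D_2 = 8.5337
D_3 = 10.2284
D_4 = 12.2598
D_5 = 13.3092
D_6 = 14.4485
TV_6 = 14.6638/(0.0828−0.0149) = 215.9617
P₀ = Σ Dₜ/(1+r)ᵗ + TV_6/(1+r)^6 = 182.7298

$182.73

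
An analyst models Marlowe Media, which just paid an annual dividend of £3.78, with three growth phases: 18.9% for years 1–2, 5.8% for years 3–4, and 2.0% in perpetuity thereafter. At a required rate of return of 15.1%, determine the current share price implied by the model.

Three-stage DDM. Project D₁…D_4; terminal Gordon value at t=4 with g = 0.02; discount at r = 0.151.
D_1 = 4.4944
D_2 = 5.3439
D_3 = 5.6538
D_4 = 5.9817
TV_4 = 6.1014/(0.151−0.02) = 46.5753
P₀ = Σ Dₜ/(1+r)ᵗ + TV_4/(1+r)^4 = 41.5917

£41.59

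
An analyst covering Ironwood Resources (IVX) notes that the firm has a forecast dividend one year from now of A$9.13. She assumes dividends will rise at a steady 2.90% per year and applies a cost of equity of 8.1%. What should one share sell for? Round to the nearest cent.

Gordon growth model: P₀ = D₁/(r − g), with D₁ = 9.13 given directly.
P₀ = 9.1300 / (0.081 − 0.029) = 9.1300 / 0.052 = 175.5769

A$175.58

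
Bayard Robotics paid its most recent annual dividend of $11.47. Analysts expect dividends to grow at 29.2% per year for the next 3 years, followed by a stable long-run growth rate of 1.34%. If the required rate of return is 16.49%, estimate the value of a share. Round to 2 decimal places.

$147.16

Two-stage DDM. Project D₁…D_3 at 0.292, terminal growth 0.0134, discount at r = 0.1649.
D_1 = 14.8192
D_2 = 19.1465
D_3 = 24.7372
Terminal value at t=3: TV = D_4/(r−g) = 25.0687/(0.1649−0.0134) = 165.4700
P₀ = 14.8192/(1+0.1649)^1 + 19.1465/(1+0.1649)^2 + 24.7372/(1+0.1649)^3 + 165.4700/(1+0.1649)^3 = 147.1574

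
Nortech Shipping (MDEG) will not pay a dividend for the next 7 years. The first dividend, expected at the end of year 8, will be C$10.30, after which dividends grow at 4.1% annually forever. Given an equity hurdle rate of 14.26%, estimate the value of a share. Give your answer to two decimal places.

Deferred-dividend DDM. At t=7 the remaining stream is a growing perpetuity with first payment D_8 = 10.30.
V_7 = D_8/(r−g) = 10.30/(0.1426−0.041) = 101.3780
P₀ = V_7/(1+r)^7 = 101.3780/(1+0.1426)^7 = 39.8735

C$39.87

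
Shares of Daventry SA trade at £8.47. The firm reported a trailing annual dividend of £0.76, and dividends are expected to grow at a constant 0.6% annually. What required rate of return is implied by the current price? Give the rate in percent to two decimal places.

9.63%

Rearranging the constant-growth DDM: r = D₁/P₀ + g.
D₁ = 0.76 × (1 + 0.006) = 0.7646.
r = 0.7646 / 8.47 + 0.006 = 0.09027 + 0.006 = 0.09627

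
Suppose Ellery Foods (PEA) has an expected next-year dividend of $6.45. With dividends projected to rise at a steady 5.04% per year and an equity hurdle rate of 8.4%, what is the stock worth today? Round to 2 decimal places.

$191.96

Gordon growth model: P₀ = D₁/(r − g), with D₁ = 6.45 given directly.
P₀ = 6.4500 / (0.084 − 0.0504) = 6.4500 / 0.0336 = 191.9643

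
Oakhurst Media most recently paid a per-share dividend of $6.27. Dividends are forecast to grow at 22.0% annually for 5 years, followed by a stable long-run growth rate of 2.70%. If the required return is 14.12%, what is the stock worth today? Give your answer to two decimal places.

$117.21

Two-stage DDM. Project D₁…D_5 at 0.22, terminal growth 0.027, discount at r = 0.1412.
D_1 = 7.6494
D_2 = 9.3323
D_3 = 11.3854
D_4 = 13.8901
D_5 = 16.9460
Terminal value at t=5: TV = D_6/(r−g) = 17.4035/(0.1412−0.027) = 152.3951
P₀ = 7.6494/(1+0.1412)^1 + 9.3323/(1+0.1412)^2 + 11.3854/(1+0.1412)^3 + 13.8901/(1+0.1412)^4 + 16.9460/(1+0.1412)^5 + 152.3951/(1+0.1412)^5 = 117.2079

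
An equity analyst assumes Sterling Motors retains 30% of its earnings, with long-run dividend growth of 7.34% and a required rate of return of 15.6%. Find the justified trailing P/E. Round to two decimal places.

9.10

Payout ratio b = 1 − 0.30 = 0.70.
Justified trailing P/E = b(1+g)/(r−g) = 0.70×(1+0.0734)/(0.156−0.0734) = 9.0966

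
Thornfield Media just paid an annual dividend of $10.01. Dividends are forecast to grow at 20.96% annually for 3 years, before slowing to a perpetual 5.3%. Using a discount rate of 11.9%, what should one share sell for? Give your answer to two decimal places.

$236.88

Two-stage DDM. Project D₁…D_3 at 0.2096, terminal growth 0.053, discount at r = 0.119.
D_1 = 12.1081
D_2 = 14.6460
D_3 = 17.7157
Terminal value at t=3: TV = D_4/(r−g) = 18.6547/(0.119−0.053) = 282.6467
P₀ = 12.1081/(1+0.119)^1 + 14.6460/(1+0.119)^2 + 17.7157/(1+0.119)^3 + 282.6467/(1+0.119)^3 = 236.8827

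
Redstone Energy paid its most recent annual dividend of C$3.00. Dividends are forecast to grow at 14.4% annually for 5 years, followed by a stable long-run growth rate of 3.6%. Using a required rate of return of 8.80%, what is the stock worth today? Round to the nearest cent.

Two-stage DDM. Project D₁…D_5 at 0.144, terminal growth 0.036, discount at r = 0.088.
D_1 = 3.4320
D_2 = 3.9262
D_3 = 4.4916
D_4 = 5.1384
D_5 = 5.8783
Terminal value at t=5: TV = D_6/(r−g) = 6.0899/(0.088−0.036) = 117.1137
P₀ = 3.4320/(1+0.088)^1 + 3.9262/(1+0.088)^2 + 4.4916/(1+0.088)^3 + 5.1384/(1+0.088)^4 + 5.8783/(1+0.088)^5 + 117.1137/(1+0.088)^5 = 94.2994

C$94.30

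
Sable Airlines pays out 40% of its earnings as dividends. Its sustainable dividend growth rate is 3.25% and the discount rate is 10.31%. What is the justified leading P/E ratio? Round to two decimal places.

Justified leading P/E = b/(r−g) = 0.40/(0.1031−0.0325) = 5.6657

5.67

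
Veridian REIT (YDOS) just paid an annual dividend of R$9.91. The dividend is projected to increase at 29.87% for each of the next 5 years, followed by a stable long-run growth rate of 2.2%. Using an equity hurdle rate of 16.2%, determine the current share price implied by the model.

Two-stage DDM. Project D₁…D_5 at 0.2987, terminal growth 0.022, discount at r = 0.162.
D_1 = 12.8701
D_2 = 16.7144
D_3 = 21.7070
D_4 = 28.1909
D_5 = 36.6115
Terminal value at t=5: TV = D_6/(r−g) = 37.4170/(0.162−0.022) = 267.2642
P₀ = 12.8701/(1+0.162)^1 + 16.7144/(1+0.162)^2 + 21.7070/(1+0.162)^3 + 28.1909/(1+0.162)^4 + 36.6115/(1+0.162)^5 + 267.2642/(1+0.162)^5 = 196.1908

R$196.19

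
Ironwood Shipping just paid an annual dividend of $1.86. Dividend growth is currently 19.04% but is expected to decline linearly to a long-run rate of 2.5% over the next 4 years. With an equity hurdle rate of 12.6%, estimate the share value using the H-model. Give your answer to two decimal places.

$24.97

H-model: P₀ = D₀[(1+g_L) + H(g_S−g_L)]/(r−g_L), with H = 4/2 = 2.
P₀ = 1.86 × [(1+0.025) + 2×(0.1904−0.025)] / (0.126−0.025)
   = 1.86 × 1.3558 / 0.101 = 24.9682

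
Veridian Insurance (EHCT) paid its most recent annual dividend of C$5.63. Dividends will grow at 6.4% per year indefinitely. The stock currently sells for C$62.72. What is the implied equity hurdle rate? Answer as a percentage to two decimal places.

Rearranging the constant-growth DDM: r = D₁/P₀ + g.
D₁ = 5.63 × (1 + 0.064) = 5.9903.
r = 5.9903 / 62.72 + 0.064 = 0.09551 + 0.064 = 0.15951

15.95%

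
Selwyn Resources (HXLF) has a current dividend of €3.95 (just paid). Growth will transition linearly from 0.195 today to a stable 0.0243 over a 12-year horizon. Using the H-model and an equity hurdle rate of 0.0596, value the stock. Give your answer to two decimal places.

H-model: P₀ = D₀[(1+g_L) + H(g_S−g_L)]/(r−g_L), with H = 12/2 = 6.
P₀ = 3.95 × [(1+0.0243) + 6×(0.195−0.0243)] / (0.0596−0.0243)
   = 3.95 × 2.0485 / 0.0353 = 229.2231

€229.22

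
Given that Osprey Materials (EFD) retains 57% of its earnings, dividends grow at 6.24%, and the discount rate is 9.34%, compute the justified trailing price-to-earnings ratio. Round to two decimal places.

14.74

Payout ratio b = 1 − 0.57 = 0.43.
Justified trailing P/E = b(1+g)/(r−g) = 0.43×(1+0.0624)/(0.0934−0.0624) = 14.7365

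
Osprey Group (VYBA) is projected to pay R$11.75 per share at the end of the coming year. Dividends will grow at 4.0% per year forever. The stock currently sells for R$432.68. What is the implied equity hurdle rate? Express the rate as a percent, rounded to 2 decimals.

Rearranging the constant-growth DDM: r = D₁/P₀ + g.
r = 11.7500 / 432.68 + 0.04 = 0.02716 + 0.04 = 0.06716

6.72%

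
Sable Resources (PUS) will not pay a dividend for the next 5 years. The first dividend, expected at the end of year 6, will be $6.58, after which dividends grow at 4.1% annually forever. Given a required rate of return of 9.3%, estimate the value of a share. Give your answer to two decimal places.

Deferred-dividend DDM. At t=5 the remaining stream is a growing perpetuity with first payment D_6 = 6.58.
V_5 = D_6/(r−g) = 6.58/(0.093−0.041) = 126.5385
P₀ = V_5/(1+r)^5 = 126.5385/(1+0.093)^5 = 81.1188

$81.12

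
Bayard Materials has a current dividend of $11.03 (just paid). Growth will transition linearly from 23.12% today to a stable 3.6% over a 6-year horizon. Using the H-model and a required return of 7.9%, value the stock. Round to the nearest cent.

$415.96

H-model: P₀ = D₀[(1+g_L) + H(g_S−g_L)]/(r−g_L), with H = 6/2 = 3.
P₀ = 11.03 × [(1+0.036) + 3×(0.2312−0.036)] / (0.079−0.036)
   = 11.03 × 1.6216 / 0.043 = 415.9593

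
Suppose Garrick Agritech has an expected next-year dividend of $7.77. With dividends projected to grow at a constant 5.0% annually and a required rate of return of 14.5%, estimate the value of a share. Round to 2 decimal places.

$81.79

Gordon growth model: P₀ = D₁/(r − g), with D₁ = 7.77 given directly.
P₀ = 7.7700 / (0.145 − 0.05) = 7.7700 / 0.095 = 81.7895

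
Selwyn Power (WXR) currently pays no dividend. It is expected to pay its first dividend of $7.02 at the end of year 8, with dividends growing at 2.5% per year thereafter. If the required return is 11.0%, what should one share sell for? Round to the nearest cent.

Deferred-dividend DDM. At t=7 the remaining stream is a growing perpetuity with first payment D_8 = 7.02.
V_7 = D_8/(r−g) = 7.02/(0.11−0.025) = 82.5882
P₀ = V_7/(1+r)^7 = 82.5882/(1+0.11)^7 = 39.7793

$39.78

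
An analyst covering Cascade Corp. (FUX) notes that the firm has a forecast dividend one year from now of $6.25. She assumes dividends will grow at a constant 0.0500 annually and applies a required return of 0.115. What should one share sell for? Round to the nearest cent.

$96.15

Gordon growth model: P₀ = D₁/(r − g), with D₁ = 6.25 given directly.
P₀ = 6.2500 / (0.115 − 0.05) = 6.2500 / 0.065 = 96.1538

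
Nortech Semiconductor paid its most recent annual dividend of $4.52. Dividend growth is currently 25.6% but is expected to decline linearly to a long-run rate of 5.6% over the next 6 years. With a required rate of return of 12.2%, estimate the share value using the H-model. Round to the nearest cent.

H-model: P₀ = D₀[(1+g_L) + H(g_S−g_L)]/(r−g_L), with H = 6/2 = 3.
P₀ = 4.52 × [(1+0.056) + 3×(0.256−0.056)] / (0.122−0.056)
   = 4.52 × 1.6560 / 0.066 = 113.4109

$113.41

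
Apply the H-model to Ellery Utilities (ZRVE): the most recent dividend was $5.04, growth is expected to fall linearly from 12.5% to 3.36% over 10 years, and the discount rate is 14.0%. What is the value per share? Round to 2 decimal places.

H-model: P₀ = D₀[(1+g_L) + H(g_S−g_L)]/(r−g_L), with H = 10/2 = 5.
P₀ = 5.04 × [(1+0.0336) + 5×(0.125−0.0336)] / (0.14−0.0336)
   = 5.04 × 1.4906 / 0.1064 = 70.6074

$70.61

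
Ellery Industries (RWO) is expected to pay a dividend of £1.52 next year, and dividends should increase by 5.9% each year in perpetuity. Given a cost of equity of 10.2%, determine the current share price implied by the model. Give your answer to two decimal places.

Gordon growth model: P₀ = D₁/(r − g), with D₁ = 1.52 given directly.
P₀ = 1.5200 / (0.102 − 0.059) = 1.5200 / 0.043 = 35.3488

£35.35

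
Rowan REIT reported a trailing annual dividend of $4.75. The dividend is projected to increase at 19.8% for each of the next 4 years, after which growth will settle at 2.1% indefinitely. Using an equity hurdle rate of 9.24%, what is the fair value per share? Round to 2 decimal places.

Two-stage DDM. Project D₁…D_4 at 0.198, terminal growth 0.021, discount at r = 0.0924.
D_1 = 5.6905
D_2 = 6.8172
D_3 = 8.1670
D_4 = 9.7841
Terminal value at t=4: TV = D_5/(r−g) = 9.9896/(0.0924−0.021) = 139.9099
P₀ = 5.6905/(1+0.0924)^1 + 6.8172/(1+0.0924)^2 + 8.1670/(1+0.0924)^3 + 9.7841/(1+0.0924)^4 + 139.9099/(1+0.0924)^4 = 122.3050

$122.30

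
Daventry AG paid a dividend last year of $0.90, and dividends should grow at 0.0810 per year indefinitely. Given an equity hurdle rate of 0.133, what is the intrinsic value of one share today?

$18.71

Gordon growth model: P₀ = D₁/(r − g). D₁ = 0.90 × (1 + 0.081) = 0.9729.
P₀ = 0.9729 / (0.133 − 0.081) = 0.9729 / 0.052 = 18.7096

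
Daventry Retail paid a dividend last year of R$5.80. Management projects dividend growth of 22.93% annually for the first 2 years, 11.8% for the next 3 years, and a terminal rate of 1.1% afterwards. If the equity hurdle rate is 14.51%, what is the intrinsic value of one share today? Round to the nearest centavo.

Three-stage DDM. Project D₁…D_5; terminal Gordon value at t=5 with g = 0.011; discount at r = 0.1451.
D_1 = 7.1299
D_2 = 8.7648
D_3 = 9.7991
D_4 = 10.9554
D_5 = 12.2481
TV_5 = 12.3828/(0.1451−0.011) = 92.3404
P₀ = Σ Dₜ/(1+r)ᵗ + TV_5/(1+r)^5 = 78.9297

R$78.93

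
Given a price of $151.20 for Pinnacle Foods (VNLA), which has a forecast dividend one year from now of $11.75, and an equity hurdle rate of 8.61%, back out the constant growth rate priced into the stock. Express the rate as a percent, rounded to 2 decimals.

0.84%

From P₀ = D₁/(r − g), the implied growth is g = r − D₁/P₀.
g = 0.0861 − 11.75/151.20 = 0.0861 − 0.07771 = 0.00839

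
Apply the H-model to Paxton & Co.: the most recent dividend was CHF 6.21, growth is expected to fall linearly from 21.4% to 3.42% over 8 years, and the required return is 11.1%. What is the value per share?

CHF 141.78

H-model: P₀ = D₀[(1+g_L) + H(g_S−g_L)]/(r−g_L), with H = 8/2 = 4.
P₀ = 6.21 × [(1+0.0342) + 4×(0.214−0.0342)] / (0.111−0.0342)
   = 6.21 × 1.7534 / 0.0768 = 141.7788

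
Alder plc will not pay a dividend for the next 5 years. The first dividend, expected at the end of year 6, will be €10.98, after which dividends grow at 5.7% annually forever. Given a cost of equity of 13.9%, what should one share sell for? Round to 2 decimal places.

€69.85

Deferred-dividend DDM. At t=5 the remaining stream is a growing perpetuity with first payment D_6 = 10.98.
V_5 = D_6/(r−g) = 10.98/(0.139−0.057) = 133.9024
P₀ = V_5/(1+r)^5 = 133.9024/(1+0.139)^5 = 69.8506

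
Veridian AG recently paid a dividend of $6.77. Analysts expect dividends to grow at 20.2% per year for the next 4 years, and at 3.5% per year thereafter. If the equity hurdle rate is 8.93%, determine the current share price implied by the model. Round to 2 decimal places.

$226.17

Two-stage DDM. Project D₁…D_4 at 0.202, terminal growth 0.035, discount at r = 0.0893.
D_1 = 8.1375
D_2 = 9.7813
D_3 = 11.7572
D_4 = 14.1321
Terminal value at t=4: TV = D_5/(r−g) = 14.6267/(0.0893−0.035) = 269.3687
P₀ = 8.1375/(1+0.0893)^1 + 9.7813/(1+0.0893)^2 + 11.7572/(1+0.0893)^3 + 14.1321/(1+0.0893)^4 + 269.3687/(1+0.0893)^4 = 226.1658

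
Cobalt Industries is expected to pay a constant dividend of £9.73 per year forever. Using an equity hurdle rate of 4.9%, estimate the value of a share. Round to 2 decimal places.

£198.57

Zero-growth DDM (perpetuity): P₀ = D/r = 9.73 / 0.049 = 198.5714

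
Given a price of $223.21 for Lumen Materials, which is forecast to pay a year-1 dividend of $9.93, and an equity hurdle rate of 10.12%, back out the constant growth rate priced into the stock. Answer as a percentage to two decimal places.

5.67%

From P₀ = D₁/(r − g), the implied growth is g = r − D₁/P₀.
g = 0.1012 − 9.93/223.21 = 0.1012 − 0.04449 = 0.05671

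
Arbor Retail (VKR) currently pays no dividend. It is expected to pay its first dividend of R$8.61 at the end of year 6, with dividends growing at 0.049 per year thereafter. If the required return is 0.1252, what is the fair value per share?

Deferred-dividend DDM. At t=5 the remaining stream is a growing perpetuity with first payment D_6 = 8.61.
V_5 = D_6/(r−g) = 8.61/(0.1252−0.049) = 112.9921
P₀ = V_5/(1+r)^5 = 112.9921/(1+0.1252)^5 = 62.6469

R$62.65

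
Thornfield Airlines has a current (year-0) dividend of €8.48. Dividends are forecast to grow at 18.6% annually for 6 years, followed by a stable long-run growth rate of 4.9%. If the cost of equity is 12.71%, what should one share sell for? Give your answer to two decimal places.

€215.66

Two-stage DDM. Project D₁…D_6 at 0.186, terminal growth 0.049, discount at r = 0.1271.
D_1 = 10.0573
D_2 = 11.9279
D_3 = 14.1465
D_4 = 16.7778
D_5 = 19.8985
D_6 = 23.5996
Terminal value at t=6: TV = D_7/(r−g) = 24.7559/(0.1271−0.049) = 316.9775
P₀ = 10.0573/(1+0.1271)^1 + 11.9279/(1+0.1271)^2 + 14.1465/(1+0.1271)^3 + 16.7778/(1+0.1271)^4 + 19.8985/(1+0.1271)^5 + 23.5996/(1+0.1271)^6 + 316.9775/(1+0.1271)^6 = 215.6561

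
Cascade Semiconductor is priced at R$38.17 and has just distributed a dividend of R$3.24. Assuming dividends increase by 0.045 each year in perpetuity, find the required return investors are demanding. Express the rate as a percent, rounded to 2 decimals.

13.37%

Rearranging the constant-growth DDM: r = D₁/P₀ + g.
D₁ = 3.24 × (1 + 0.045) = 3.3858.
r = 3.3858 / 38.17 + 0.045 = 0.08870 + 0.045 = 0.13370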